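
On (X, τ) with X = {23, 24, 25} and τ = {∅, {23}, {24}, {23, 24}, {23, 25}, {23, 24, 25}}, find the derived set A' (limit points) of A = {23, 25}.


A' = {25}

For each x ∈ X, list the open sets U ∈ τ with x ∈ U, then check whether U ∩ (A ∖ {x}) ≠ ∅ for every such U.
  x = 23: open {23} ∋ x has {23} ∩ (A ∖ {23}) = ∅, so x is NOT a limit point.
  x = 24: open {24} ∋ x has {24} ∩ (A ∖ {24}) = ∅, so x is NOT a limit point.
  x = 25: opens ∋ x are {23, 25}, {23, 24, 25}; each meets A ∖ {25}, so x IS a limit point.
Collecting: A' = {25}.


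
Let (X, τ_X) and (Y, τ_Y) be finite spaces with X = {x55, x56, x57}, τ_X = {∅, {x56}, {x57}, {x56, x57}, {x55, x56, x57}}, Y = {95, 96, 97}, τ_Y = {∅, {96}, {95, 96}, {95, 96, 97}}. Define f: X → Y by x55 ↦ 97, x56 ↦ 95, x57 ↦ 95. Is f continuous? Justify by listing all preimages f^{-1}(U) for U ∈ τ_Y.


f IS continuous.

Compute f^{-1}(U) for each U ∈ τ_Y:
  U = ∅: f^{-1}(U) = ∅ ∈ τ_X ✓.
  U = {96}: f^{-1}(U) = ∅ ∈ τ_X ✓.
  U = {95, 96}: f^{-1}(U) = {x56, x57} ∈ τ_X ✓.
  U = {95, 96, 97}: f^{-1}(U) = {x55, x56, x57} ∈ τ_X ✓.
Every preimage lies in τ_X, so f IS continuous.


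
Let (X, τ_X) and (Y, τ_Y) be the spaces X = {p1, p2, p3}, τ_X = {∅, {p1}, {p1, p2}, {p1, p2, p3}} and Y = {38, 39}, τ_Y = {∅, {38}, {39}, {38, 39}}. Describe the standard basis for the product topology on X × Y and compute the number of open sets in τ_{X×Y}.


Basis B = {∅ × ∅, {p1} × {38}, {p1} × {39}, {p1} × {38, 39}, {p1, p2} × {38}, {p1, p2} × {39}, {p1, p2, p3} × {38}, {p1, p2, p3} × {39}, {p1, p2} × {38, 39}, {p1, p2, p3} × {38, 39}}; |τ_{X×Y}| = 16.

Enumerate products U × V with U ∈ τ_X, V ∈ τ_Y (deduplicated):
  ∅ × ∅ = {} (∅)
  {p1} × {38} = {(p1,38)}
  {p1} × {39} = {(p1,39)}
  {p1} × {38, 39} = {(p1,38), (p1,39)}
  {p1, p2} × {38} = {(p1,38), (p2,38)}
  {p1, p2} × {39} = {(p1,39), (p2,39)}
  {p1, p2, p3} × {38} = {(p1,38), (p2,38), (p3,38)}
  {p1, p2, p3} × {39} = {(p1,39), (p2,39), (p3,39)}
  {p1, p2} × {38, 39} = {(p1,38), (p1,39), (p2,38), (p2,39)}
  {p1, p2, p3} × {38, 39} = {(p1,38), (p1,39), (p2,38), (p2,39), (p3,38), (p3,39)}
These 10 distinct sets form the basis B.
Close under arbitrary unions to get τ_{X×Y}; counting gives |τ_{X×Y}| = 16.


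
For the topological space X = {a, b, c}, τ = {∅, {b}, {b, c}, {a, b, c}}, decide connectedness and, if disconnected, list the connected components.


(X, τ) is connected.

Find clopen sets (U ∈ τ with X ∖ U ∈ τ):
  U = ∅, X ∖ U = {a, b, c} — both open, so U is clopen.
  U = {a, b, c}, X ∖ U = ∅ — both open, so U is clopen.
Only trivial clopens (∅ and X) exist, so (X, τ) is connected.
Compute connected components by grouping points that agree on all clopens:
  component: {a, b, c}


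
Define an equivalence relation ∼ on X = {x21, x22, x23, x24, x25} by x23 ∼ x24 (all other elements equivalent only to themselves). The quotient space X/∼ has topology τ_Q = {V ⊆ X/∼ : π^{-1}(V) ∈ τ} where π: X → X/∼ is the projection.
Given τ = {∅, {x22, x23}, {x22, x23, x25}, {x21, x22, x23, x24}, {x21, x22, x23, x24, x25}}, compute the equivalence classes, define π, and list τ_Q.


X/∼ = {[x21], [x22], [x23=x24], [x25]}; |τ_Q| = 3.

Equivalence classes: [x21], [x22], [x23=x24], [x25].
Quotient map π: X → X/∼ sends x21 ↦ [x21], x22 ↦ [x22], x23 ↦ [x23=x24], x24 ↦ [x23=x24], x25 ↦ [x25].
For each subset V ⊆ X/∼, compute π^{-1}(V) ⊆ X and check whether π^{-1}(V) ∈ τ. V is open in τ_Q iff π^{-1}(V) ∈ τ.
  V = {}: π^{-1}(V) = ∅ ∈ τ ✓.
  V = {[x21]}: π^{-1}(V) = {x21} ∉ τ ✗.
  V = {[x22]}: π^{-1}(V) = {x22} ∉ τ ✗.
  V = {[x21], [x22]}: π^{-1}(V) = {x21, x22} ∉ τ ✗.
  V = {[x23=x24]}: π^{-1}(V) = {x23, x24} ∉ τ ✗.
  V = {[x21], [x23=x24]}: π^{-1}(V) = {x21, x23, x24} ∉ τ ✗.
  V = {[x22], [x23=x24]}: π^{-1}(V) = {x22, x23, x24} ∉ τ ✗.
  V = {[x21], [x22], [x23=x24]}: π^{-1}(V) = {x21, x22, x23, x24} ∈ τ ✓.
  V = {[x25]}: π^{-1}(V) = {x25} ∉ τ ✗.
  V = {[x21], [x25]}: π^{-1}(V) = {x21, x25} ∉ τ ✗.
  V = {[x22], [x25]}: π^{-1}(V) = {x22, x25} ∉ τ ✗.
  V = {[x21], [x22], [x25]}: π^{-1}(V) = {x21, x22, x25} ∉ τ ✗.
  V = {[x23=x24], [x25]}: π^{-1}(V) = {x23, x24, x25} ∉ τ ✗.
  V = {[x21], [x23=x24], [x25]}: π^{-1}(V) = {x21, x23, x24, x25} ∉ τ ✗.
  V = {[x22], [x23=x24], [x25]}: π^{-1}(V) = {x22, x23, x24, x25} ∉ τ ✗.
  V = {[x21], [x22], [x23=x24], [x25]}: π^{-1}(V) = {x21, x22, x23, x24, x25} ∈ τ ✓.
Open sets in the quotient: τ_Q = {{}, {[x21], [x22], [x23=x24]}, {[x21], [x22], [x23=x24], [x25]}} (3 elements).


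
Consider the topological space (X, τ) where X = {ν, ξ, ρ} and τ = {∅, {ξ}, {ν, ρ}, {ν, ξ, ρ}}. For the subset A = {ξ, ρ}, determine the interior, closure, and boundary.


int(A) = {ξ}, cl(A) = {ν, ξ, ρ}, ∂A = {ν, ρ}.

Closed sets in (X, τ) are complements of opens:
  closed(X, τ) = {∅, {ξ}, {ν, ρ}, {ν, ξ, ρ}}.
int(A) = ⋃ {U ∈ τ : U ⊆ A}. Opens contained in A: ∅, {ξ}.
Taking the union of these: int(A) = {ξ}.
cl(A) = ⋂ {C closed : A ⊆ C}. Closed sets containing A: {ν, ξ, ρ}.
Intersecting these: cl(A) = {ν, ξ, ρ}.
∂A = cl(A) ∖ int(A) = {ν, ξ, ρ} ∖ {ξ} = {ν, ρ}.


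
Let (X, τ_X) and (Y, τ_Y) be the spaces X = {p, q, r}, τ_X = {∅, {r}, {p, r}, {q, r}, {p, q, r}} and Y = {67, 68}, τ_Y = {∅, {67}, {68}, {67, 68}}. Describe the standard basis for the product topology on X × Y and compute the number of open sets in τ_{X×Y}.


Basis B = {∅ × ∅, {r} × {67}, {r} × {68}, {p, r} × {67}, {p, r} × {68}, {q, r} × {67}, {q, r} × {68}, {r} × {67, 68}, {p, q, r} × {67}, {p, q, r} × {68}, {p, r} × {67, 68}, {q, r} × {67, 68}, {p, q, r} × {67, 68}}; |τ_{X×Y}| = 25.

Enumerate products U × V with U ∈ τ_X, V ∈ τ_Y (deduplicated):
  ∅ × ∅ = {} (∅)
  {r} × {67} = {(r,67)}
  {r} × {68} = {(r,68)}
  {p, r} × {67} = {(p,67), (r,67)}
  {p, r} × {68} = {(p,68), (r,68)}
  {q, r} × {67} = {(q,67), (r,67)}
  {q, r} × {68} = {(q,68), (r,68)}
  {r} × {67, 68} = {(r,67), (r,68)}
  {p, q, r} × {67} = {(p,67), (q,67), (r,67)}
  {p, q, r} × {68} = {(p,68), (q,68), (r,68)}
  {p, r} × {67, 68} = {(p,67), (p,68), (r,67), (r,68)}
  {q, r} × {67, 68} = {(q,67), (q,68), (r,67), (r,68)}
  {p, q, r} × {67, 68} = {(p,67), (p,68), (q,67), (q,68), (r,67), (r,68)}
These 13 distinct sets form the basis B.
Close under arbitrary unions to get τ_{X×Y}; counting gives |τ_{X×Y}| = 25.


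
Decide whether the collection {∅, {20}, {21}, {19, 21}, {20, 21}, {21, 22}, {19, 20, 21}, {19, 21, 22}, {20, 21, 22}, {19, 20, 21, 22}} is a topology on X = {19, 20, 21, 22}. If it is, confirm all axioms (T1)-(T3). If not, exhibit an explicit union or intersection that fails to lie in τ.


τ IS a topology on X.

Axiom (T1): ∅ ∈ τ? Yes; X ∈ τ? Yes.
Axiom (T2/T3): check pairwise unions and intersections of members of τ.
All pairwise intersections and unions checked — each lies in τ. Therefore τ satisfies (T1), (T2), (T3): it IS a topology on X.


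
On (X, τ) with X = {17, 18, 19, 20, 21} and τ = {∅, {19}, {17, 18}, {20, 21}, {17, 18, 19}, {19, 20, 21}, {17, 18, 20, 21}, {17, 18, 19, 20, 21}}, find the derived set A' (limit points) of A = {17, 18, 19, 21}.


A' = {17, 18, 20}

For each x ∈ X, list the open sets U ∈ τ with x ∈ U, then check whether U ∩ (A ∖ {x}) ≠ ∅ for every such U.
  x = 17: opens ∋ x are {17, 18}, {17, 18, 19}, {17, 18, 20, 21}, {17, 18, 19, 20, 21}; each meets A ∖ {17}, so x IS a limit point.
  x = 18: opens ∋ x are {17, 18}, {17, 18, 19}, {17, 18, 20, 21}, {17, 18, 19, 20, 21}; each meets A ∖ {18}, so x IS a limit point.
  x = 19: open {19} ∋ x has {19} ∩ (A ∖ {19}) = ∅, so x is NOT a limit point.
  x = 20: opens ∋ x are {20, 21}, {19, 20, 21}, {17, 18, 20, 21}, {17, 18, 19, 20, 21}; each meets A ∖ {20}, so x IS a limit point.
  x = 21: open {20, 21} ∋ x has {20, 21} ∩ (A ∖ {21}) = ∅, so x is NOT a limit point.
Collecting: A' = {17, 18, 20}.


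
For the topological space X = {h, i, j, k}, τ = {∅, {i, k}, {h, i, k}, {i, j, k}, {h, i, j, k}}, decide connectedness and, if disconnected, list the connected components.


(X, τ) is connected.

Find clopen sets (U ∈ τ with X ∖ U ∈ τ):
  U = ∅, X ∖ U = {h, i, j, k} — both open, so U is clopen.
  U = {h, i, j, k}, X ∖ U = ∅ — both open, so U is clopen.
Only trivial clopens (∅ and X) exist, so (X, τ) is connected.
Compute connected components by grouping points that agree on all clopens:
  component: {h, i, j, k}


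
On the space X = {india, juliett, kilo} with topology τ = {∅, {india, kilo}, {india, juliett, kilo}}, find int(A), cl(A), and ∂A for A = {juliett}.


int(A) = ∅, cl(A) = {juliett}, ∂A = {juliett}.

Closed sets in (X, τ) are complements of opens:
  closed(X, τ) = {∅, {juliett}, {india, juliett, kilo}}.
int(A) = ⋃ {U ∈ τ : U ⊆ A}. Opens contained in A: ∅.
Taking the union of these: int(A) = ∅.
cl(A) = ⋂ {C closed : A ⊆ C}. Closed sets containing A: {juliett}, {india, juliett, kilo}.
Intersecting these: cl(A) = {juliett}.
∂A = cl(A) ∖ int(A) = {juliett} ∖ ∅ = {juliett}.


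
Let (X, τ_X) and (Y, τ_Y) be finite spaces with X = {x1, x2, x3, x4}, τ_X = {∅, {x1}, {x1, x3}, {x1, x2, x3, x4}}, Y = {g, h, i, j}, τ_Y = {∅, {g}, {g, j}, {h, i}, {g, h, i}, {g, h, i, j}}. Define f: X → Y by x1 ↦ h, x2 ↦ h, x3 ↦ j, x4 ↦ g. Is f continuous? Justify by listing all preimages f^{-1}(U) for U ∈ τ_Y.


f is NOT continuous.

Compute f^{-1}(U) for each U ∈ τ_Y:
  U = ∅: f^{-1}(U) = ∅ ∈ τ_X ✓.
  U = {g}: f^{-1}(U) = {x4} ∉ τ_X ✗.
  U = {g, j}: f^{-1}(U) = {x3, x4} ∉ τ_X ✗.
  U = {h, i}: f^{-1}(U) = {x1, x2} ∉ τ_X ✗.
  U = {g, h, i}: f^{-1}(U) = {x1, x2, x4} ∉ τ_X ✗.
  U = {g, h, i, j}: f^{-1}(U) = {x1, x2, x3, x4} ∈ τ_X ✓.
Found U = {g} with f^{-1}(U) = {x4} not in τ_X. Therefore f is NOT continuous.


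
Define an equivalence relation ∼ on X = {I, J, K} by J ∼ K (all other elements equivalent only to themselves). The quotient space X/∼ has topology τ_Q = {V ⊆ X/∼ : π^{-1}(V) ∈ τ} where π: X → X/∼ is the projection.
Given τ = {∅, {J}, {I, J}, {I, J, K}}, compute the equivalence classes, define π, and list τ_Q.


X/∼ = {[I], [J=K]}; |τ_Q| = 2.

Equivalence classes: [I], [J=K].
Quotient map π: X → X/∼ sends I ↦ [I], J ↦ [J=K], K ↦ [J=K].
For each subset V ⊆ X/∼, compute π^{-1}(V) ⊆ X and check whether π^{-1}(V) ∈ τ. V is open in τ_Q iff π^{-1}(V) ∈ τ.
  V = {}: π^{-1}(V) = ∅ ∈ τ ✓.
  V = {[I]}: π^{-1}(V) = {I} ∉ τ ✗.
  V = {[J=K]}: π^{-1}(V) = {J, K} ∉ τ ✗.
  V = {[I], [J=K]}: π^{-1}(V) = {I, J, K} ∈ τ ✓.
Open sets in the quotient: τ_Q = {{}, {[I], [J=K]}} (2 elements).


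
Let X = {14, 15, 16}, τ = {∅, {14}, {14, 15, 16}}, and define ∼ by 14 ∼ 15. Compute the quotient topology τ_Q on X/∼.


X/∼ = {[14=15], [16]}; |τ_Q| = 2.

Equivalence classes: [14=15], [16].
Quotient map π: X → X/∼ sends 14 ↦ [14=15], 15 ↦ [14=15], 16 ↦ [16].
For each subset V ⊆ X/∼, compute π^{-1}(V) ⊆ X and check whether π^{-1}(V) ∈ τ. V is open in τ_Q iff π^{-1}(V) ∈ τ.
  V = {}: π^{-1}(V) = ∅ ∈ τ ✓.
  V = {[14=15]}: π^{-1}(V) = {14, 15} ∉ τ ✗.
  V = {[16]}: π^{-1}(V) = {16} ∉ τ ✗.
  V = {[14=15], [16]}: π^{-1}(V) = {14, 15, 16} ∈ τ ✓.
Open sets in the quotient: τ_Q = {{}, {[14=15], [16]}} (2 elements).


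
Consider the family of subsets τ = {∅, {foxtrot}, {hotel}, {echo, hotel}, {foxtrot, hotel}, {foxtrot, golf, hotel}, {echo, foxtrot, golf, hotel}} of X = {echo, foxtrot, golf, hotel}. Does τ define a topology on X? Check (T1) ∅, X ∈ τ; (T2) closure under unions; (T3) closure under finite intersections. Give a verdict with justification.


τ is NOT a topology on X.

Axiom (T1): ∅ ∈ τ? Yes; X ∈ τ? Yes.
Axiom (T2/T3): check pairwise unions and intersections of members of τ.
Counterexample for (T2): {foxtrot} ∪ {echo, hotel} = {echo, foxtrot, hotel} ∉ τ. Therefore τ is NOT a topology.


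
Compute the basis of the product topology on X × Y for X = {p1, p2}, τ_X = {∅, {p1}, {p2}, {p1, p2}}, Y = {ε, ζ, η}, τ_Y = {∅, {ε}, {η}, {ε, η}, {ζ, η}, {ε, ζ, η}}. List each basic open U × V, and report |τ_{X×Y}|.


Basis B = {∅ × ∅, {p1} × {ε}, {p1} × {η}, {p2} × {ε}, {p2} × {η}, {p1} × {ε, η}, {p1, p2} × {ε}, {p1} × {ζ, η}, {p1, p2} × {η}, {p2} × {ε, η}, {p2} × {ζ, η}, {p1} × {ε, ζ, η}, {p2} × {ε, ζ, η}, {p1, p2} × {ε, η}, {p1, p2} × {ζ, η}, {p1, p2} × {ε, ζ, η}}; |τ_{X×Y}| = 36.

Enumerate products U × V with U ∈ τ_X, V ∈ τ_Y (deduplicated):
  ∅ × ∅ = {} (∅)
  {p1} × {ε} = {(p1,ε)}
  {p1} × {η} = {(p1,η)}
  {p2} × {ε} = {(p2,ε)}
  {p2} × {η} = {(p2,η)}
  {p1} × {ε, η} = {(p1,ε), (p1,η)}
  {p1, p2} × {ε} = {(p1,ε), (p2,ε)}
  {p1} × {ζ, η} = {(p1,ζ), (p1,η)}
  {p1, p2} × {η} = {(p1,η), (p2,η)}
  {p2} × {ε, η} = {(p2,ε), (p2,η)}
  {p2} × {ζ, η} = {(p2,ζ), (p2,η)}
  {p1} × {ε, ζ, η} = {(p1,ε), (p1,ζ), (p1,η)}
  {p2} × {ε, ζ, η} = {(p2,ε), (p2,ζ), (p2,η)}
  {p1, p2} × {ε, η} = {(p1,ε), (p1,η), (p2,ε), (p2,η)}
  {p1, p2} × {ζ, η} = {(p1,ζ), (p1,η), (p2,ζ), (p2,η)}
  {p1, p2} × {ε, ζ, η} = {(p1,ε), (p1,ζ), (p1,η), (p2,ε), (p2,ζ), (p2,η)}
These 16 distinct sets form the basis B.
Close under arbitrary unions to get τ_{X×Y}; counting gives |τ_{X×Y}| = 36.


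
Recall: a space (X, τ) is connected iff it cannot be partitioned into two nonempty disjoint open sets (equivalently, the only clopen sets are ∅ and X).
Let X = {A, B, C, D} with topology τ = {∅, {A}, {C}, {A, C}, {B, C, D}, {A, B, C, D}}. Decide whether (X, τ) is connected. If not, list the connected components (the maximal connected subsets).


(X, τ) is disconnected; components = [{A}, {B, C, D}].

Find clopen sets (U ∈ τ with X ∖ U ∈ τ):
  U = ∅, X ∖ U = {A, B, C, D} — both open, so U is clopen.
  U = {A}, X ∖ U = {B, C, D} — both open, so U is clopen.
  U = {B, C, D}, X ∖ U = {A} — both open, so U is clopen.
  U = {A, B, C, D}, X ∖ U = ∅ — both open, so U is clopen.
Nontrivial clopen(s) exist: e.g. {A}. So (X, τ) is disconnected.
Compute connected components by grouping points that agree on all clopens:
  component: {A}
  component: {B, C, D}


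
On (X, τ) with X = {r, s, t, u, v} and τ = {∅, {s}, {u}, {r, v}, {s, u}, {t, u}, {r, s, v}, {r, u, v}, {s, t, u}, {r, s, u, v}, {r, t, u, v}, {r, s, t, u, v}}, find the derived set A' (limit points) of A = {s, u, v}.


A' = {r, t}

For each x ∈ X, list the open sets U ∈ τ with x ∈ U, then check whether U ∩ (A ∖ {x}) ≠ ∅ for every such U.
  x = r: opens ∋ x are {r, v}, {r, s, v}, {r, u, v}, {r, s, u, v}, {r, t, u, v}, {r, s, t, u, v}; each meets A ∖ {r}, so x IS a limit point.
  x = s: open {s} ∋ x has {s} ∩ (A ∖ {s}) = ∅, so x is NOT a limit point.
  x = t: opens ∋ x are {t, u}, {s, t, u}, {r, t, u, v}, {r, s, t, u, v}; each meets A ∖ {t}, so x IS a limit point.
  x = u: open {u} ∋ x has {u} ∩ (A ∖ {u}) = ∅, so x is NOT a limit point.
  x = v: open {r, v} ∋ x has {r, v} ∩ (A ∖ {v}) = ∅, so x is NOT a limit point.
Collecting: A' = {r, t}.


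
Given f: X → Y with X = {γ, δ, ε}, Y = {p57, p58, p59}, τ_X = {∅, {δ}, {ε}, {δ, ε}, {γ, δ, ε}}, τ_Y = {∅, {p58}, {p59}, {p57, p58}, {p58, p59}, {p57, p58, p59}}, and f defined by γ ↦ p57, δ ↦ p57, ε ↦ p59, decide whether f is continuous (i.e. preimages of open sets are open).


f is NOT continuous.

Compute f^{-1}(U) for each U ∈ τ_Y:
  U = ∅: f^{-1}(U) = ∅ ∈ τ_X ✓.
  U = {p58}: f^{-1}(U) = ∅ ∈ τ_X ✓.
  U = {p59}: f^{-1}(U) = {ε} ∈ τ_X ✓.
  U = {p57, p58}: f^{-1}(U) = {γ, δ} ∉ τ_X ✗.
  U = {p58, p59}: f^{-1}(U) = {ε} ∈ τ_X ✓.
  U = {p57, p58, p59}: f^{-1}(U) = {γ, δ, ε} ∈ τ_X ✓.
Found U = {p57, p58} with f^{-1}(U) = {γ, δ} not in τ_X. Therefore f is NOT continuous.


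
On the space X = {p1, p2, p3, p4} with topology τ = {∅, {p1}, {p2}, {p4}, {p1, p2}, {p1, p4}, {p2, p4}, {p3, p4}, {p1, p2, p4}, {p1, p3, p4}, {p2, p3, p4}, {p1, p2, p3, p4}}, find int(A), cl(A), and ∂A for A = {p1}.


int(A) = {p1}, cl(A) = {p1}, ∂A = ∅.

Closed sets in (X, τ) are complements of opens:
  closed(X, τ) = {∅, {p1}, {p2}, {p3}, {p1, p2}, {p1, p3}, {p2, p3}, {p3, p4}, {p1, p2, p3}, {p1, p3, p4}, {p2, p3, p4}, {p1, p2, p3, p4}}.
int(A) = ⋃ {U ∈ τ : U ⊆ A}. Opens contained in A: ∅, {p1}.
Taking the union of these: int(A) = {p1}.
cl(A) = ⋂ {C closed : A ⊆ C}. Closed sets containing A: {p1}, {p1, p2}, {p1, p3}, {p1, p2, p3}, {p1, p3, p4}, {p1, p2, p3, p4}.
Intersecting these: cl(A) = {p1}.
∂A = cl(A) ∖ int(A) = {p1} ∖ {p1} = ∅.


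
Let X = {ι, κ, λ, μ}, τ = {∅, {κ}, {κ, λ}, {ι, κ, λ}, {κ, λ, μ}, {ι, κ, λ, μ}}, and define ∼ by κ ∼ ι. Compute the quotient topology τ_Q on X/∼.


X/∼ = {[ι=κ], [λ], [μ]}; |τ_Q| = 3.

Equivalence classes: [ι=κ], [λ], [μ].
Quotient map π: X → X/∼ sends ι ↦ [ι=κ], κ ↦ [ι=κ], λ ↦ [λ], μ ↦ [μ].
For each subset V ⊆ X/∼, compute π^{-1}(V) ⊆ X and check whether π^{-1}(V) ∈ τ. V is open in τ_Q iff π^{-1}(V) ∈ τ.
  V = {}: π^{-1}(V) = ∅ ∈ τ ✓.
  V = {[ι=κ]}: π^{-1}(V) = {ι, κ} ∉ τ ✗.
  V = {[λ]}: π^{-1}(V) = {λ} ∉ τ ✗.
  V = {[ι=κ], [λ]}: π^{-1}(V) = {ι, κ, λ} ∈ τ ✓.
  V = {[μ]}: π^{-1}(V) = {μ} ∉ τ ✗.
  V = {[ι=κ], [μ]}: π^{-1}(V) = {ι, κ, μ} ∉ τ ✗.
  V = {[λ], [μ]}: π^{-1}(V) = {λ, μ} ∉ τ ✗.
  V = {[ι=κ], [λ], [μ]}: π^{-1}(V) = {ι, κ, λ, μ} ∈ τ ✓.
Open sets in the quotient: τ_Q = {{}, {[ι=κ], [λ]}, {[ι=κ], [λ], [μ]}} (3 elements).


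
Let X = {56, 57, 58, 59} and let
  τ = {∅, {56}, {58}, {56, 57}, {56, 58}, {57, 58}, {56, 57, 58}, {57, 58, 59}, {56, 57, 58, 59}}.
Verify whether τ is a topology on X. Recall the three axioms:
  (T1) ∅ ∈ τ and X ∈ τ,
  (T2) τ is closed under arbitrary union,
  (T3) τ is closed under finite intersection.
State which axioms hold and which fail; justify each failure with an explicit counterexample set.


τ is NOT a topology on X.

Axiom (T1): ∅ ∈ τ? Yes; X ∈ τ? Yes.
Axiom (T2/T3): check pairwise unions and intersections of members of τ.
Counterexample for (T3): {56, 57} ∩ {57, 58} = {57} ∉ τ. Therefore τ is NOT a topology.


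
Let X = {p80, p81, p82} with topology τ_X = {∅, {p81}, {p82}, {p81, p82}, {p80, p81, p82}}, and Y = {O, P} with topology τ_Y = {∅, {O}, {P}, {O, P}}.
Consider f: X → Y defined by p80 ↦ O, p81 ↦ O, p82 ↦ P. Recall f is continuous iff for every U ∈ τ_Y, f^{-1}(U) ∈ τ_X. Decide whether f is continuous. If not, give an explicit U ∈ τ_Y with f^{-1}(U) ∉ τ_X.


f is NOT continuous.

Compute f^{-1}(U) for each U ∈ τ_Y:
  U = ∅: f^{-1}(U) = ∅ ∈ τ_X ✓.
  U = {O}: f^{-1}(U) = {p80, p81} ∉ τ_X ✗.
  U = {P}: f^{-1}(U) = {p82} ∈ τ_X ✓.
  U = {O, P}: f^{-1}(U) = {p80, p81, p82} ∈ τ_X ✓.
Found U = {O} with f^{-1}(U) = {p80, p81} not in τ_X. Therefore f is NOT continuous.


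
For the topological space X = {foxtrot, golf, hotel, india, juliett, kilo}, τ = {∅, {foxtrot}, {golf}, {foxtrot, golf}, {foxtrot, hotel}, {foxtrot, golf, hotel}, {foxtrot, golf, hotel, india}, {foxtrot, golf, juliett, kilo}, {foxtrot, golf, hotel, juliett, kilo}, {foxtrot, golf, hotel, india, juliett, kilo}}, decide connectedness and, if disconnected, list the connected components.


(X, τ) is connected.

Find clopen sets (U ∈ τ with X ∖ U ∈ τ):
  U = ∅, X ∖ U = {foxtrot, golf, hotel, india, juliett, kilo} — both open, so U is clopen.
  U = {foxtrot, golf, hotel, india, juliett, kilo}, X ∖ U = ∅ — both open, so U is clopen.
Only trivial clopens (∅ and X) exist, so (X, τ) is connected.
Compute connected components by grouping points that agree on all clopens:
  component: {foxtrot, golf, hotel, india, juliett, kilo}


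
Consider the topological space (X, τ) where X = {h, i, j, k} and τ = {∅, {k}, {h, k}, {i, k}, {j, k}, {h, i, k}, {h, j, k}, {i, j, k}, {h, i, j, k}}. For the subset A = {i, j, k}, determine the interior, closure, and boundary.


int(A) = {i, j, k}, cl(A) = {h, i, j, k}, ∂A = {h}.

Closed sets in (X, τ) are complements of opens:
  closed(X, τ) = {∅, {h}, {i}, {j}, {h, i}, {h, j}, {i, j}, {h, i, j}, {h, i, j, k}}.
int(A) = ⋃ {U ∈ τ : U ⊆ A}. Opens contained in A: ∅, {k}, {i, k}, {j, k}, {i, j, k}.
Taking the union of these: int(A) = {i, j, k}.
cl(A) = ⋂ {C closed : A ⊆ C}. Closed sets containing A: {h, i, j, k}.
Intersecting these: cl(A) = {h, i, j, k}.
∂A = cl(A) ∖ int(A) = {h, i, j, k} ∖ {i, j, k} = {h}.


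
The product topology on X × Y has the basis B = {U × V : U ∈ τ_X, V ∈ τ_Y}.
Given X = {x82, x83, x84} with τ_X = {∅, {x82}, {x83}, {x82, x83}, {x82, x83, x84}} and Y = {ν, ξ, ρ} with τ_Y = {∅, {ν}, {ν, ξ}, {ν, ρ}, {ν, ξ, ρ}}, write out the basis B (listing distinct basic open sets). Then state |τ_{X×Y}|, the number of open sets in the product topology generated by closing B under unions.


Basis B = {∅ × ∅, {x82} × {ν}, {x83} × {ν}, {x82} × {ν, ξ}, {x82} × {ν, ρ}, {x82, x83} × {ν}, {x83} × {ν, ξ}, {x83} × {ν, ρ}, {x82} × {ν, ξ, ρ}, {x82, x83, x84} × {ν}, {x83} × {ν, ξ, ρ}, {x82, x83} × {ν, ξ}, {x82, x83} × {ν, ρ}, {x82, x83} × {ν, ξ, ρ}, {x82, x83, x84} × {ν, ξ}, {x82, x83, x84} × {ν, ρ}, {x82, x83, x84} × {ν, ξ, ρ}}; |τ_{X×Y}| = 50.

Enumerate products U × V with U ∈ τ_X, V ∈ τ_Y (deduplicated):
  ∅ × ∅ = {} (∅)
  {x82} × {ν} = {(x82,ν)}
  {x83} × {ν} = {(x83,ν)}
  {x82} × {ν, ξ} = {(x82,ν), (x82,ξ)}
  {x82} × {ν, ρ} = {(x82,ν), (x82,ρ)}
  {x82, x83} × {ν} = {(x82,ν), (x83,ν)}
  {x83} × {ν, ξ} = {(x83,ν), (x83,ξ)}
  {x83} × {ν, ρ} = {(x83,ν), (x83,ρ)}
  {x82} × {ν, ξ, ρ} = {(x82,ν), (x82,ξ), (x82,ρ)}
  {x82, x83, x84} × {ν} = {(x82,ν), (x83,ν), (x84,ν)}
  {x83} × {ν, ξ, ρ} = {(x83,ν), (x83,ξ), (x83,ρ)}
  {x82, x83} × {ν, ξ} = {(x82,ν), (x82,ξ), (x83,ν), (x83,ξ)}
  {x82, x83} × {ν, ρ} = {(x82,ν), (x82,ρ), (x83,ν), (x83,ρ)}
  {x82, x83} × {ν, ξ, ρ} = {(x82,ν), (x82,ξ), (x82,ρ), (x83,ν), (x83,ξ), (x83,ρ)}
  {x82, x83, x84} × {ν, ξ} = {(x82,ν), (x82,ξ), (x83,ν), (x83,ξ), (x84,ν), (x84,ξ)}
  {x82, x83, x84} × {ν, ρ} = {(x82,ν), (x82,ρ), (x83,ν), (x83,ρ), (x84,ν), (x84,ρ)}
  {x82, x83, x84} × {ν, ξ, ρ} = {(x82,ν), (x82,ξ), (x82,ρ), (x83,ν), (x83,ξ), (x83,ρ), (x84,ν), (x84,ξ), (x84,ρ)}
These 17 distinct sets form the basis B.
Close under arbitrary unions to get τ_{X×Y}; counting gives |τ_{X×Y}| = 50.


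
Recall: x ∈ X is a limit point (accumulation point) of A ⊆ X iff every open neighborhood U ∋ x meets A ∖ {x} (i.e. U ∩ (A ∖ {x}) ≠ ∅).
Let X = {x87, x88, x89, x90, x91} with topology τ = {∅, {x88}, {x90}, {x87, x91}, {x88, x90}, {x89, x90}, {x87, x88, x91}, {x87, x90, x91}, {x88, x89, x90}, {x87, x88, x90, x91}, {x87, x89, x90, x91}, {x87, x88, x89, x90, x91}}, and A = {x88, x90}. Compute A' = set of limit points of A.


A' = {x89}

For each x ∈ X, list the open sets U ∈ τ with x ∈ U, then check whether U ∩ (A ∖ {x}) ≠ ∅ for every such U.
  x = x87: open {x87, x91} ∋ x has {x87, x91} ∩ (A ∖ {x87}) = ∅, so x is NOT a limit point.
  x = x88: open {x88} ∋ x has {x88} ∩ (A ∖ {x88}) = ∅, so x is NOT a limit point.
  x = x89: opens ∋ x are {x89, x90}, {x88, x89, x90}, {x87, x89, x90, x91}, {x87, x88, x89, x90, x91}; each meets A ∖ {x89}, so x IS a limit point.
  x = x90: open {x90} ∋ x has {x90} ∩ (A ∖ {x90}) = ∅, so x is NOT a limit point.
  x = x91: open {x87, x91} ∋ x has {x87, x91} ∩ (A ∖ {x91}) = ∅, so x is NOT a limit point.
Collecting: A' = {x89}.


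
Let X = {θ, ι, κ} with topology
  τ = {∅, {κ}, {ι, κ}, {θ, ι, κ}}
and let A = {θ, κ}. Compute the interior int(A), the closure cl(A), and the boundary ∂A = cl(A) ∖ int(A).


int(A) = {κ}, cl(A) = {θ, ι, κ}, ∂A = {θ, ι}.

Closed sets in (X, τ) are complements of opens:
  closed(X, τ) = {∅, {θ}, {θ, ι}, {θ, ι, κ}}.
int(A) = ⋃ {U ∈ τ : U ⊆ A}. Opens contained in A: ∅, {κ}.
Taking the union of these: int(A) = {κ}.
cl(A) = ⋂ {C closed : A ⊆ C}. Closed sets containing A: {θ, ι, κ}.
Intersecting these: cl(A) = {θ, ι, κ}.
∂A = cl(A) ∖ int(A) = {θ, ι, κ} ∖ {κ} = {θ, ι}.


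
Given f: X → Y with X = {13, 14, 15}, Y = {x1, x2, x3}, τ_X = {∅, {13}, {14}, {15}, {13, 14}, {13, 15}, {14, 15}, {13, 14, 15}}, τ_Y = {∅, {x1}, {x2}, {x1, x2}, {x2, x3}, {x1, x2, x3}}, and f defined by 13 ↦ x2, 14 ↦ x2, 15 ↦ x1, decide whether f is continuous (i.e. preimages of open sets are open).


f IS continuous.

Compute f^{-1}(U) for each U ∈ τ_Y:
  U = ∅: f^{-1}(U) = ∅ ∈ τ_X ✓.
  U = {x1}: f^{-1}(U) = {15} ∈ τ_X ✓.
  U = {x2}: f^{-1}(U) = {13, 14} ∈ τ_X ✓.
  U = {x1, x2}: f^{-1}(U) = {13, 14, 15} ∈ τ_X ✓.
  U = {x2, x3}: f^{-1}(U) = {13, 14} ∈ τ_X ✓.
  U = {x1, x2, x3}: f^{-1}(U) = {13, 14, 15} ∈ τ_X ✓.
Every preimage lies in τ_X, so f IS continuous.


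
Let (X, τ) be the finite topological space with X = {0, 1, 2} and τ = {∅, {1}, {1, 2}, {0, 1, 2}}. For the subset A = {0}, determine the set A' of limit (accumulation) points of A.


A' = ∅

For each x ∈ X, list the open sets U ∈ τ with x ∈ U, then check whether U ∩ (A ∖ {x}) ≠ ∅ for every such U.
  x = 0: open {0, 1, 2} ∋ x has {0, 1, 2} ∩ (A ∖ {0}) = ∅, so x is NOT a limit point.
  x = 1: open {1} ∋ x has {1} ∩ (A ∖ {1}) = ∅, so x is NOT a limit point.
  x = 2: open {1, 2} ∋ x has {1, 2} ∩ (A ∖ {2}) = ∅, so x is NOT a limit point.
Collecting: A' = ∅.


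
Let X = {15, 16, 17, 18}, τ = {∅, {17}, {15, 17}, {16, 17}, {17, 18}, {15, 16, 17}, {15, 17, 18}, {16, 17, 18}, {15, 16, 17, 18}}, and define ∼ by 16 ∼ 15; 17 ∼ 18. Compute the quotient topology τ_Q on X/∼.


X/∼ = {[15=16], [17=18]}; |τ_Q| = 3.

Equivalence classes: [15=16], [17=18].
Quotient map π: X → X/∼ sends 15 ↦ [15=16], 16 ↦ [15=16], 17 ↦ [17=18], 18 ↦ [17=18].
For each subset V ⊆ X/∼, compute π^{-1}(V) ⊆ X and check whether π^{-1}(V) ∈ τ. V is open in τ_Q iff π^{-1}(V) ∈ τ.
  V = {}: π^{-1}(V) = ∅ ∈ τ ✓.
  V = {[15=16]}: π^{-1}(V) = {15, 16} ∉ τ ✗.
  V = {[17=18]}: π^{-1}(V) = {17, 18} ∈ τ ✓.
  V = {[15=16], [17=18]}: π^{-1}(V) = {15, 16, 17, 18} ∈ τ ✓.
Open sets in the quotient: τ_Q = {{}, {[17=18]}, {[15=16], [17=18]}} (3 elements).


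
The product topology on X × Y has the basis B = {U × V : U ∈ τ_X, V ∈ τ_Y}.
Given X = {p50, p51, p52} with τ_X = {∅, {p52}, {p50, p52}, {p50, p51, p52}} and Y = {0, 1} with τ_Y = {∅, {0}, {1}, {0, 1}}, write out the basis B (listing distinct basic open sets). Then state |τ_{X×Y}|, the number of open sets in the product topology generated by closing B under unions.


Basis B = {∅ × ∅, {p52} × {0}, {p52} × {1}, {p50, p52} × {0}, {p50, p52} × {1}, {p52} × {0, 1}, {p50, p51, p52} × {0}, {p50, p51, p52} × {1}, {p50, p52} × {0, 1}, {p50, p51, p52} × {0, 1}}; |τ_{X×Y}| = 16.

Enumerate products U × V with U ∈ τ_X, V ∈ τ_Y (deduplicated):
  ∅ × ∅ = {} (∅)
  {p52} × {0} = {(p52,0)}
  {p52} × {1} = {(p52,1)}
  {p50, p52} × {0} = {(p50,0), (p52,0)}
  {p50, p52} × {1} = {(p50,1), (p52,1)}
  {p52} × {0, 1} = {(p52,0), (p52,1)}
  {p50, p51, p52} × {0} = {(p50,0), (p51,0), (p52,0)}
  {p50, p51, p52} × {1} = {(p50,1), (p51,1), (p52,1)}
  {p50, p52} × {0, 1} = {(p50,0), (p50,1), (p52,0), (p52,1)}
  {p50, p51, p52} × {0, 1} = {(p50,0), (p50,1), (p51,0), (p51,1), (p52,0), (p52,1)}
These 10 distinct sets form the basis B.
Close under arbitrary unions to get τ_{X×Y}; counting gives |τ_{X×Y}| = 16.


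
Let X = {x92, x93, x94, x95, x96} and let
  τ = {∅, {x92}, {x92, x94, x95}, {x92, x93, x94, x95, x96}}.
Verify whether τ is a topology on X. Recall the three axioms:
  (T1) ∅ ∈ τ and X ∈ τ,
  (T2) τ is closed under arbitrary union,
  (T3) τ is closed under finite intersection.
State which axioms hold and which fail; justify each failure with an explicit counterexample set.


τ IS a topology on X.

Axiom (T1): ∅ ∈ τ? Yes; X ∈ τ? Yes.
Axiom (T2/T3): check pairwise unions and intersections of members of τ.
All pairwise intersections and unions checked — each lies in τ. Therefore τ satisfies (T1), (T2), (T3): it IS a topology on X.


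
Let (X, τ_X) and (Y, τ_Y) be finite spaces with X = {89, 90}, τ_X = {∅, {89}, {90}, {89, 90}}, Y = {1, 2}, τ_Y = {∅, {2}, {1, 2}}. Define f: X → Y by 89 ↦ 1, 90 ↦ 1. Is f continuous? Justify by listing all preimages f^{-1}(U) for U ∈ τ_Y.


f IS continuous.

Compute f^{-1}(U) for each U ∈ τ_Y:
  U = ∅: f^{-1}(U) = ∅ ∈ τ_X ✓.
  U = {2}: f^{-1}(U) = ∅ ∈ τ_X ✓.
  U = {1, 2}: f^{-1}(U) = {89, 90} ∈ τ_X ✓.
Every preimage lies in τ_X, so f IS continuous.


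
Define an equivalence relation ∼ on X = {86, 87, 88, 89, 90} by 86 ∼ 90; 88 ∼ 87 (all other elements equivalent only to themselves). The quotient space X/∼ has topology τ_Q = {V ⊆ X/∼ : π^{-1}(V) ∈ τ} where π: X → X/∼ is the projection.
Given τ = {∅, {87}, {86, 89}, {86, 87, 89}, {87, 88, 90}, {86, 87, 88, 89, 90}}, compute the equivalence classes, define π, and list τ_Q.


X/∼ = {[86=90], [87=88], [89]}; |τ_Q| = 2.

Equivalence classes: [86=90], [87=88], [89].
Quotient map π: X → X/∼ sends 86 ↦ [86=90], 87 ↦ [87=88], 88 ↦ [87=88], 89 ↦ [89], 90 ↦ [86=90].
For each subset V ⊆ X/∼, compute π^{-1}(V) ⊆ X and check whether π^{-1}(V) ∈ τ. V is open in τ_Q iff π^{-1}(V) ∈ τ.
  V = {}: π^{-1}(V) = ∅ ∈ τ ✓.
  V = {[86=90]}: π^{-1}(V) = {86, 90} ∉ τ ✗.
  V = {[87=88]}: π^{-1}(V) = {87, 88} ∉ τ ✗.
  V = {[86=90], [87=88]}: π^{-1}(V) = {86, 87, 88, 90} ∉ τ ✗.
  V = {[89]}: π^{-1}(V) = {89} ∉ τ ✗.
  V = {[86=90], [89]}: π^{-1}(V) = {86, 89, 90} ∉ τ ✗.
  V = {[87=88], [89]}: π^{-1}(V) = {87, 88, 89} ∉ τ ✗.
  V = {[86=90], [87=88], [89]}: π^{-1}(V) = {86, 87, 88, 89, 90} ∈ τ ✓.
Open sets in the quotient: τ_Q = {{}, {[86=90], [87=88], [89]}} (2 elements).


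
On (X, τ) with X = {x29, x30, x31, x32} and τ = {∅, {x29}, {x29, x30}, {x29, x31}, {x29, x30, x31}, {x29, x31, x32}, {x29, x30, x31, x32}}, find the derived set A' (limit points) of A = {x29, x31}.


A' = {x30, x31, x32}

For each x ∈ X, list the open sets U ∈ τ with x ∈ U, then check whether U ∩ (A ∖ {x}) ≠ ∅ for every such U.
  x = x29: open {x29} ∋ x has {x29} ∩ (A ∖ {x29}) = ∅, so x is NOT a limit point.
  x = x30: opens ∋ x are {x29, x30}, {x29, x30, x31}, {x29, x30, x31, x32}; each meets A ∖ {x30}, so x IS a limit point.
  x = x31: opens ∋ x are {x29, x31}, {x29, x30, x31}, {x29, x31, x32}, {x29, x30, x31, x32}; each meets A ∖ {x31}, so x IS a limit point.
  x = x32: opens ∋ x are {x29, x31, x32}, {x29, x30, x31, x32}; each meets A ∖ {x32}, so x IS a limit point.
Collecting: A' = {x30, x31, x32}.


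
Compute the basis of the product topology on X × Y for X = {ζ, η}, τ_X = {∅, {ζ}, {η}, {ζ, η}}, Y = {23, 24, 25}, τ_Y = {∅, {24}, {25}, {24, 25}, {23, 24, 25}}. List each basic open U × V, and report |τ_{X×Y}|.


Basis B = {∅ × ∅, {ζ} × {24}, {ζ} × {25}, {η} × {24}, {η} × {25}, {ζ} × {24, 25}, {ζ, η} × {24}, {ζ, η} × {25}, {η} × {24, 25}, {ζ} × {23, 24, 25}, {η} × {23, 24, 25}, {ζ, η} × {24, 25}, {ζ, η} × {23, 24, 25}}; |τ_{X×Y}| = 25.

Enumerate products U × V with U ∈ τ_X, V ∈ τ_Y (deduplicated):
  ∅ × ∅ = {} (∅)
  {ζ} × {24} = {(ζ,24)}
  {ζ} × {25} = {(ζ,25)}
  {η} × {24} = {(η,24)}
  {η} × {25} = {(η,25)}
  {ζ} × {24, 25} = {(ζ,24), (ζ,25)}
  {ζ, η} × {24} = {(ζ,24), (η,24)}
  {ζ, η} × {25} = {(ζ,25), (η,25)}
  {η} × {24, 25} = {(η,24), (η,25)}
  {ζ} × {23, 24, 25} = {(ζ,23), (ζ,24), (ζ,25)}
  {η} × {23, 24, 25} = {(η,23), (η,24), (η,25)}
  {ζ, η} × {24, 25} = {(ζ,24), (ζ,25), (η,24), (η,25)}
  {ζ, η} × {23, 24, 25} = {(ζ,23), (ζ,24), (ζ,25), (η,23), (η,24), (η,25)}
These 13 distinct sets form the basis B.
Close under arbitrary unions to get τ_{X×Y}; counting gives |τ_{X×Y}| = 25.


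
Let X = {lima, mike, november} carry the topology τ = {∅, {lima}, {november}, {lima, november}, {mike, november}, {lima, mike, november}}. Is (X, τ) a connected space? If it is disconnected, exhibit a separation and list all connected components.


(X, τ) is disconnected; components = [{lima}, {mike, november}].

Find clopen sets (U ∈ τ with X ∖ U ∈ τ):
  U = ∅, X ∖ U = {lima, mike, november} — both open, so U is clopen.
  U = {lima}, X ∖ U = {mike, november} — both open, so U is clopen.
  U = {mike, november}, X ∖ U = {lima} — both open, so U is clopen.
  U = {lima, mike, november}, X ∖ U = ∅ — both open, so U is clopen.
Nontrivial clopen(s) exist: e.g. {mike, november}. So (X, τ) is disconnected.
Compute connected components by grouping points that agree on all clopens:
  component: {lima}
  component: {mike, november}


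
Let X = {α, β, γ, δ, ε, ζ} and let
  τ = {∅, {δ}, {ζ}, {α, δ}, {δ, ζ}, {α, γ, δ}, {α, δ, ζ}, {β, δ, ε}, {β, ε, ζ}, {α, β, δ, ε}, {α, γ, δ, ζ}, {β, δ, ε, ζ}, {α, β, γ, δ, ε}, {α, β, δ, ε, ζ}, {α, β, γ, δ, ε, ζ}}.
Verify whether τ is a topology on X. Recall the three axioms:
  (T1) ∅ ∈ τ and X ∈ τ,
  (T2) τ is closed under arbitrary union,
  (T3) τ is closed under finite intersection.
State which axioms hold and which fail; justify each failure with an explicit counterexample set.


τ is NOT a topology on X.

Axiom (T1): ∅ ∈ τ? Yes; X ∈ τ? Yes.
Axiom (T2/T3): check pairwise unions and intersections of members of τ.
Counterexample for (T3): {β, δ, ε} ∩ {β, ε, ζ} = {β, ε} ∉ τ. Therefore τ is NOT a topology.


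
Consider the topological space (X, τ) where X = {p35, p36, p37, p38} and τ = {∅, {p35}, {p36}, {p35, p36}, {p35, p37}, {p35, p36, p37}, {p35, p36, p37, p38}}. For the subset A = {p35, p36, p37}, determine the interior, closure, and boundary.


int(A) = {p35, p36, p37}, cl(A) = {p35, p36, p37, p38}, ∂A = {p38}.

Closed sets in (X, τ) are complements of opens:
  closed(X, τ) = {∅, {p38}, {p36, p38}, {p37, p38}, {p35, p37, p38}, {p36, p37, p38}, {p35, p36, p37, p38}}.
int(A) = ⋃ {U ∈ τ : U ⊆ A}. Opens contained in A: ∅, {p35}, {p36}, {p35, p36}, {p35, p37}, {p35, p36, p37}.
Taking the union of these: int(A) = {p35, p36, p37}.
cl(A) = ⋂ {C closed : A ⊆ C}. Closed sets containing A: {p35, p36, p37, p38}.
Intersecting these: cl(A) = {p35, p36, p37, p38}.
∂A = cl(A) ∖ int(A) = {p35, p36, p37, p38} ∖ {p35, p36, p37} = {p38}.


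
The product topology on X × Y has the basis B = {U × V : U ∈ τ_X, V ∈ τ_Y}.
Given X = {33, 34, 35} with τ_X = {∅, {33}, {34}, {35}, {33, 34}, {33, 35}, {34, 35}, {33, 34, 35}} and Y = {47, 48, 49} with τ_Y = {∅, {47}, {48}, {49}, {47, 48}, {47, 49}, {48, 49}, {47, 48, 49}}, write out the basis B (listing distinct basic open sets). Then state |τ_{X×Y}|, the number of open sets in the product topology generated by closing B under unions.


Basis B = {∅ × ∅, {33} × {47}, {33} × {48}, {33} × {49}, {34} × {47}, {34} × {48}, {34} × {49}, {35} × {47}, {35} × {48}, {35} × {49}, {33} × {47, 48}, {33} × {47, 49}, {33, 34} × {47}, {33, 35} × {47}, {33} × {48, 49}, {33, 34} × {48}, {33, 35} × {48}, {33, 34} × {49}, {33, 35} × {49}, {34} × {47, 48}, {34} × {47, 49}, {34, 35} × {47}, {34} × {48, 49}, {34, 35} × {48}, {34, 35} × {49}, {35} × {47, 48}, {35} × {47, 49}, {35} × {48, 49}, {33} × {47, 48, 49}, {33, 34, 35} × {47}, {33, 34, 35} × {48}, {33, 34, 35} × {49}, {34} × {47, 48, 49}, {35} × {47, 48, 49}, {33, 34} × {47, 48}, {33, 35} × {47, 48}, {33, 34} × {47, 49}, {33, 35} × {47, 49}, {33, 34} × {48, 49}, {33, 35} × {48, 49}, {34, 35} × {47, 48}, {34, 35} × {47, 49}, {34, 35} × {48, 49}, {33, 34} × {47, 48, 49}, {33, 35} × {47, 48, 49}, {33, 34, 35} × {47, 48}, {33, 34, 35} × {47, 49}, {33, 34, 35} × {48, 49}, {34, 35} × {47, 48, 49}, {33, 34, 35} × {47, 48, 49}}; |τ_{X×Y}| = 512.

Enumerate products U × V with U ∈ τ_X, V ∈ τ_Y (deduplicated):
  ∅ × ∅ = {} (∅)
  {33} × {47} = {(33,47)}
  {33} × {48} = {(33,48)}
  {33} × {49} = {(33,49)}
  {34} × {47} = {(34,47)}
  {34} × {48} = {(34,48)}
  {34} × {49} = {(34,49)}
  {35} × {47} = {(35,47)}
  {35} × {48} = {(35,48)}
  {35} × {49} = {(35,49)}
  {33} × {47, 48} = {(33,47), (33,48)}
  {33} × {47, 49} = {(33,47), (33,49)}
  {33, 34} × {47} = {(33,47), (34,47)}
  {33, 35} × {47} = {(33,47), (35,47)}
  {33} × {48, 49} = {(33,48), (33,49)}
  {33, 34} × {48} = {(33,48), (34,48)}
  {33, 35} × {48} = {(33,48), (35,48)}
  {33, 34} × {49} = {(33,49), (34,49)}
  {33, 35} × {49} = {(33,49), (35,49)}
  {34} × {47, 48} = {(34,47), (34,48)}
  {34} × {47, 49} = {(34,47), (34,49)}
  {34, 35} × {47} = {(34,47), (35,47)}
  {34} × {48, 49} = {(34,48), (34,49)}
  {34, 35} × {48} = {(34,48), (35,48)}
  {34, 35} × {49} = {(34,49), (35,49)}
  {35} × {47, 48} = {(35,47), (35,48)}
  {35} × {47, 49} = {(35,47), (35,49)}
  {35} × {48, 49} = {(35,48), (35,49)}
  {33} × {47, 48, 49} = {(33,47), (33,48), (33,49)}
  {33, 34, 35} × {47} = {(33,47), (34,47), (35,47)}
  {33, 34, 35} × {48} = {(33,48), (34,48), (35,48)}
  {33, 34, 35} × {49} = {(33,49), (34,49), (35,49)}
  {34} × {47, 48, 49} = {(34,47), (34,48), (34,49)}
  {35} × {47, 48, 49} = {(35,47), (35,48), (35,49)}
  {33, 34} × {47, 48} = {(33,47), (33,48), (34,47), (34,48)}
  {33, 35} × {47, 48} = {(33,47), (33,48), (35,47), (35,48)}
  {33, 34} × {47, 49} = {(33,47), (33,49), (34,47), (34,49)}
  {33, 35} × {47, 49} = {(33,47), (33,49), (35,47), (35,49)}
  {33, 34} × {48, 49} = {(33,48), (33,49), (34,48), (34,49)}
  {33, 35} × {48, 49} = {(33,48), (33,49), (35,48), (35,49)}
  {34, 35} × {47, 48} = {(34,47), (34,48), (35,47), (35,48)}
  {34, 35} × {47, 49} = {(34,47), (34,49), (35,47), (35,49)}
  {34, 35} × {48, 49} = {(34,48), (34,49), (35,48), (35,49)}
  {33, 34} × {47, 48, 49} = {(33,47), (33,48), (33,49), (34,47), (34,48), (34,49)}
  {33, 35} × {47, 48, 49} = {(33,47), (33,48), (33,49), (35,47), (35,48), (35,49)}
  {33, 34, 35} × {47, 48} = {(33,47), (33,48), (34,47), (34,48), (35,47), (35,48)}
  {33, 34, 35} × {47, 49} = {(33,47), (33,49), (34,47), (34,49), (35,47), (35,49)}
  {33, 34, 35} × {48, 49} = {(33,48), (33,49), (34,48), (34,49), (35,48), (35,49)}
  {34, 35} × {47, 48, 49} = {(34,47), (34,48), (34,49), (35,47), (35,48), (35,49)}
  {33, 34, 35} × {47, 48, 49} = {(33,47), (33,48), (33,49), (34,47), (34,48), (34,49), (35,47), (35,48), (35,49)}
These 50 distinct sets form the basis B.
Close under arbitrary unions to get τ_{X×Y}; counting gives |τ_{X×Y}| = 512.


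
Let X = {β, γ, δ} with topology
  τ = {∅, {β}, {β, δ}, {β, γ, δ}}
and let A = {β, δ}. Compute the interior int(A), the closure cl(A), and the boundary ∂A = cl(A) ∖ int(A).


int(A) = {β, δ}, cl(A) = {β, γ, δ}, ∂A = {γ}.

Closed sets in (X, τ) are complements of opens:
  closed(X, τ) = {∅, {γ}, {γ, δ}, {β, γ, δ}}.
int(A) = ⋃ {U ∈ τ : U ⊆ A}. Opens contained in A: ∅, {β}, {β, δ}.
Taking the union of these: int(A) = {β, δ}.
cl(A) = ⋂ {C closed : A ⊆ C}. Closed sets containing A: {β, γ, δ}.
Intersecting these: cl(A) = {β, γ, δ}.
∂A = cl(A) ∖ int(A) = {β, γ, δ} ∖ {β, δ} = {γ}.


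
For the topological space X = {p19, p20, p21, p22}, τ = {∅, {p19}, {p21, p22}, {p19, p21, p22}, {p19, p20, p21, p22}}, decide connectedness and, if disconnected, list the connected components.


(X, τ) is connected.

Find clopen sets (U ∈ τ with X ∖ U ∈ τ):
  U = ∅, X ∖ U = {p19, p20, p21, p22} — both open, so U is clopen.
  U = {p19, p20, p21, p22}, X ∖ U = ∅ — both open, so U is clopen.
Only trivial clopens (∅ and X) exist, so (X, τ) is connected.
Compute connected components by grouping points that agree on all clopens:
  component: {p19, p20, p21, p22}
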